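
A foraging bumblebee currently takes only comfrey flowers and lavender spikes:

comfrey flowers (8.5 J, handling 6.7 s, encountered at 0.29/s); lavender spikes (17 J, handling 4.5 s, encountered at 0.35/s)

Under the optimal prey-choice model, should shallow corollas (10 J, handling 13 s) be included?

Intake rate on the current diet: R = (0.29×8.5 + 0.35×17) / (1 + 0.29×6.7 + 0.35×4.5) = 8.415/4.518 = 1.863 J/s.
Profitability of shallow corollas: 10/13 = 0.7692 J/s.
Since 0.7692 < R, time spent handling shallow corollas is better spent searching.

No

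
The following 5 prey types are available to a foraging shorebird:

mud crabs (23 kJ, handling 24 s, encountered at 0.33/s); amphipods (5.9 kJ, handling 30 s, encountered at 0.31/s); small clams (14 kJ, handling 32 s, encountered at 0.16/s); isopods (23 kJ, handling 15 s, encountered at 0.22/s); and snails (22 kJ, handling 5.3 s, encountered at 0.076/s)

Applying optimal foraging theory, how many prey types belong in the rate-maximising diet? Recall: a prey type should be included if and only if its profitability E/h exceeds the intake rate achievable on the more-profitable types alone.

Rank by E/h (kJ/s): snails 4.15, isopods 1.53, mud crabs 0.958, small clams 0.438, amphipods 0.197. Include each in turn until the next type's E/h falls below the running intake rate.
Rate on top 1: 1.192. isopods: 1.53 > 1.192 → include.
Rate on top 2: 1.431. mud crabs: 0.958 < 1.431 → exclude; stop.
Optimal diet: snails, isopods — 2 of 5 types.

2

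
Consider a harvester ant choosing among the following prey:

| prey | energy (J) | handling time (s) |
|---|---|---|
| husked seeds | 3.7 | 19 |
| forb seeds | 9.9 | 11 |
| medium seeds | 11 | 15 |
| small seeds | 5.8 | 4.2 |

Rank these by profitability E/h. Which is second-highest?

forb seeds

In descending order of E/h:
small seeds: 5.8/4.2 = 1.38 J/s
forb seeds: 9.9/11 = 0.9 J/s
medium seeds: 11/15 = 0.733 J/s
husked seeds: 3.7/19 = 0.195 J/s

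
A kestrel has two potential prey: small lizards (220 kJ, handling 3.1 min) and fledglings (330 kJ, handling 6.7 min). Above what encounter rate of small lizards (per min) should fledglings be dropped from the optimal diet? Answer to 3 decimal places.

0.732 per min

The zero-one rule: include fledglings iff E₂/h₂ > λE₁/(1+λh₁). Equality gives the switch point.
λE₁h₂ = E₂ + λE₂h₁ ⇒ λ = E₂/(E₁h₂ − E₂h₁) = 330/(1474 − 1023) = 0.7317 per min.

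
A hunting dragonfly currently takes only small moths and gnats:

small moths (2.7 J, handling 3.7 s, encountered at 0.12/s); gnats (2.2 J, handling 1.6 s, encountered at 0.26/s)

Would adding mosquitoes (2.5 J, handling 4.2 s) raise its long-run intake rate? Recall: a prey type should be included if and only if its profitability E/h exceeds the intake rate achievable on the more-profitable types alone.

On small moths and gnats alone, R = ΣλE/(1+Σλh) = 0.896/1.86 = 0.4817 J/s.
mosquitoes: E/h = 2.5/4.2 = 0.5952 J/s.
Since 0.5952 > R, including mosquitoes increases the long-run rate.

Yes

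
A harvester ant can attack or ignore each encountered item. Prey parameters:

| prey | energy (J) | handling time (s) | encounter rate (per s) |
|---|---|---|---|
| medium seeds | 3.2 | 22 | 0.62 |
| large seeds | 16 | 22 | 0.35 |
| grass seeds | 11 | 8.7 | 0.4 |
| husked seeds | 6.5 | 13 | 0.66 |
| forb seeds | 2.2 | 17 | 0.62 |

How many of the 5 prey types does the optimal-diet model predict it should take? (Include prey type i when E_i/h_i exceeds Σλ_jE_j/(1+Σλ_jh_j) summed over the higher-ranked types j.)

Profitabilities (E/h, J/s): grass seeds 1.26, large seeds 0.727, husked seeds 0.5, medium seeds 0.145, forb seeds 0.129. Add prey in this order while the next type's profitability exceeds the intake rate on those already taken.
Rate on top 1: 0.9821. large seeds: 0.727 < 0.9821 → exclude; stop.
Optimal diet: grass seeds — 1 of 5 types.

1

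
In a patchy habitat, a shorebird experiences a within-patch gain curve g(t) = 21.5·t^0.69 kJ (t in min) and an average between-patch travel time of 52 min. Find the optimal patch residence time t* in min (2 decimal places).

Optimal t* satisfies g'(t*) = g(t*)/(T + t*).
g'(t) = 0.69·21.5·t^-0.31. Setting 0.69·21.5·t^-0.31 = 21.5·t^0.69/(52+t) gives 0.69(52+t) = t, so 0.31·t = 0.69×52.
t* = 0.69×52/0.31 = 115.7 min.

115.74 min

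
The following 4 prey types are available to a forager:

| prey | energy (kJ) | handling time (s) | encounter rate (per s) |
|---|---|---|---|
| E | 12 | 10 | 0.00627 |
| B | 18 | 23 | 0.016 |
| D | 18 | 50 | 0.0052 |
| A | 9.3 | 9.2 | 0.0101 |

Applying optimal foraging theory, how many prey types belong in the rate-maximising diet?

E/h in descending order: E 1.2, A 1.01, B 0.783, D 0.36 kJ/s. The optimal diet is the largest prefix of this list for which every included type satisfies E_i/h_i > R on the types above it.
Rate on top 1: 0.0708. A: 1.01 > 0.0708 → include.
Rate on top 2: 0.1464. B: 0.783 > 0.1464 → include.
Rate on top 3: 0.3001. D: 0.36 > 0.3001 → include.
Optimal diet: E, A, B, D — 4 of 4 types.

4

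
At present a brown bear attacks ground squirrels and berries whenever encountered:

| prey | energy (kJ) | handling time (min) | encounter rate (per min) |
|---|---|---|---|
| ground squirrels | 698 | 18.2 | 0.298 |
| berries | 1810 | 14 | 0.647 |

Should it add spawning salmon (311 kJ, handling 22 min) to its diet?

Intake rate on the current diet: R = (0.298×698 + 0.647×1810) / (1 + 0.298×18.2 + 0.647×14) = 1379/15.48 = 89.08 kJ/min.
Profitability of spawning salmon: 311/22 = 14.14 kJ/min.
14.14 < 89.08, so adding spawning salmon would lower the average — exclude it.

No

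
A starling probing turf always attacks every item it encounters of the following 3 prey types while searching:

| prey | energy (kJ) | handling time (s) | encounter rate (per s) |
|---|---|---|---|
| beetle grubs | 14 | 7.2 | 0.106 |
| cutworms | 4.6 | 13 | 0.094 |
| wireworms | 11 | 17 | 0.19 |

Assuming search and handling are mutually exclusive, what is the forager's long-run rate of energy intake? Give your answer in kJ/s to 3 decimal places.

Energy encountered per unit search time: 0.106×14 + 0.094×4.6 + 0.19×11 = 4.006 kJ/s.
Handling time per unit search time: 0.106×7.2 + 0.094×13 + 0.19×17 = 5.215.
Rate = 4.006/(1 + 5.215) = 0.6446 kJ/s.

0.645 kJ/s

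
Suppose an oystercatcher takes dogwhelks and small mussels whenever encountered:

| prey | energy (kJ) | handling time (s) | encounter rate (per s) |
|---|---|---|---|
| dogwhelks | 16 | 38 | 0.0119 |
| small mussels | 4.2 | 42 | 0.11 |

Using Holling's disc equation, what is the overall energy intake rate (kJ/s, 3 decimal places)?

0.107 kJ/s

R = (0.0119×16 + 0.11×4.2) / (1 + 0.0119×38 + 0.11×42) = 0.6524/6.072 = 0.1074 kJ/s.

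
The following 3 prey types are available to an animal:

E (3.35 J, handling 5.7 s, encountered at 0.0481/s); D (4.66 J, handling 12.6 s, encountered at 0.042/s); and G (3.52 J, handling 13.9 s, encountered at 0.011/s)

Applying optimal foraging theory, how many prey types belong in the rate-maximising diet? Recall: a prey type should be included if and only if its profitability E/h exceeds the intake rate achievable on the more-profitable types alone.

Rank by E/h (J/s): E 0.588, D 0.37, G 0.253. Include each in turn until the next type's E/h falls below the running intake rate.
Rate on top 1: 0.1265. D: 0.37 > 0.1265 → include.
Rate on top 2: 0.1979. G: 0.253 > 0.1979 → include.
Optimal diet: E, D, G — 3 of 3 types.

3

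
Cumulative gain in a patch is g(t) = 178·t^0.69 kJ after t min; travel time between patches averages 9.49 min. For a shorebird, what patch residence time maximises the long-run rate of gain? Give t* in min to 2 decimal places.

21.12 min

Optimal t* satisfies g'(t*) = g(t*)/(T + t*).
g'(t) = 0.69·178·t^-0.31. Setting 0.69·178·t^-0.31 = 178·t^0.69/(9.49+t) gives 0.69(9.49+t) = t, so 0.31·t = 0.69×9.49.
t* = 0.69×9.49/0.31 = 21.12 min.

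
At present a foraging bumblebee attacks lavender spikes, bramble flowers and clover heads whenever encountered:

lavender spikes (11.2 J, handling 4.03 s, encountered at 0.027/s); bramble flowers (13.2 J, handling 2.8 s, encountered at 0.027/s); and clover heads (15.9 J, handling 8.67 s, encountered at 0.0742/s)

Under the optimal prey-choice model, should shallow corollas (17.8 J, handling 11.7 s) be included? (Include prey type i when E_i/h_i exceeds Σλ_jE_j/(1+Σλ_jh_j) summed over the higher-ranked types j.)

Yes

Current rate: (0.027×11.2 + 0.027×13.2 + 0.0742×15.9)/(1 + 0.027×4.03 + 0.027×2.8 + 0.0742×8.67) = 1.006 J/s.
Profitability of shallow corollas: 17.8/11.7 = 1.521 J/s.
1.521 > 1.006, so adding shallow corollas raises the average — include it.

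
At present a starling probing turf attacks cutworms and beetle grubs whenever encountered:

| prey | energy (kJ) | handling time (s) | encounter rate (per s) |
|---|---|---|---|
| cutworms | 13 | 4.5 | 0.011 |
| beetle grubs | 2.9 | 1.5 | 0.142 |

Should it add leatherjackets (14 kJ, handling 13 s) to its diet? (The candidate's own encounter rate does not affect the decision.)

Intake rate on the current diet: R = (0.011×13 + 0.142×2.9) / (1 + 0.011×4.5 + 0.142×1.5) = 0.5548/1.262 = 0.4394 kJ/s.
Profitability of leatherjackets: 14/13 = 1.077 kJ/s.
Since 1.077 > R, including leatherjackets increases the long-run rate.

Yes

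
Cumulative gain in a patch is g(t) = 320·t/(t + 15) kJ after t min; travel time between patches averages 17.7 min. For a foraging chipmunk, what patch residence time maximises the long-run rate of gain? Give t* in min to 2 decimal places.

16.29 min

Optimal t* satisfies g'(t*) = g(t*)/(T + t*).
g'(t) = 320·15/(t + 15)². Setting 320·15/(t+15)² = 320t/[(t+15)(17.7+t)] gives 15(17.7+t) = t(t+15), so t² = 15×17.7 = 265.5.
t* = √265.5 = 16.29 min.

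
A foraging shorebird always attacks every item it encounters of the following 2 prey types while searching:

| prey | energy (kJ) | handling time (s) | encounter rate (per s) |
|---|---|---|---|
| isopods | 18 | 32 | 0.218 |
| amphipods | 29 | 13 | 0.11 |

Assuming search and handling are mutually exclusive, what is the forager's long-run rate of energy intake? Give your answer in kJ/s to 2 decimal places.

R = (0.218×18 + 0.11×29) / (1 + 0.218×32 + 0.11×13) = 7.114/9.406 = 0.7563 kJ/s.

0.76 kJ/s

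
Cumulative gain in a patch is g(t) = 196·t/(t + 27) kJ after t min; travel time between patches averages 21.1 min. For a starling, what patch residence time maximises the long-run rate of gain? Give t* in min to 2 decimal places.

23.87 min

Optimal t* satisfies g'(t*) = g(t*)/(T + t*).
g'(t) = 196·27/(t + 27)². Setting 196·27/(t+27)² = 196t/[(t+27)(21.1+t)] gives 27(21.1+t) = t(t+27), so t² = 27×21.1 = 569.7.
t* = √569.7 = 23.87 min.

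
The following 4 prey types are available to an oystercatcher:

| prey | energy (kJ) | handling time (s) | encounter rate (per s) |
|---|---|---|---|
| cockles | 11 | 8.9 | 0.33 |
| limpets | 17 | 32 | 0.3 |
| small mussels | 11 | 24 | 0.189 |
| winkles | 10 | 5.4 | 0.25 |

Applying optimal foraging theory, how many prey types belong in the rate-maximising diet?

2

E/h in descending order: winkles 1.85, cockles 1.24, limpets 0.531, small mussels 0.458 kJ/s. The optimal diet is the largest prefix of this list for which every included type satisfies E_i/h_i > R on the types above it.
Rate on top 1: 1.064. cockles: 1.24 > 1.064 → include.
Rate on top 2: 1.159. limpets: 0.531 < 1.159 → exclude; stop.
Optimal diet: winkles, cockles — 2 of 4 types.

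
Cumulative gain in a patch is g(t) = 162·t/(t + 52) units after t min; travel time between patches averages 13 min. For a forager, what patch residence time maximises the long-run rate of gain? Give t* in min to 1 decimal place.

26.0 min

Maximise g(t)/(T+t): set derivative to zero → g'(t)(T+t) = g(t).
g'(t) = 162·52/(t + 52)². Setting 162·52/(t+52)² = 162t/[(t+52)(13+t)] gives 52(13+t) = t(t+52), so t² = 52×13 = 676.
t* = √676 = 26 min.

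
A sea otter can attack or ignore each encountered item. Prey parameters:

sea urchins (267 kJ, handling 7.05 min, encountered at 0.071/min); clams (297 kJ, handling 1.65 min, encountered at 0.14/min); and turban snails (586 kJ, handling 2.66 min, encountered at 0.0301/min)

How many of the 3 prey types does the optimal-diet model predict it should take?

Rank by E/h (kJ/min): turban snails 220, clams 180, sea urchins 37.9. Include each in turn until the next type's E/h falls below the running intake rate.
Rate on top 1: 16.33. clams: 180 > 16.33 → include.
Rate on top 2: 45.17. sea urchins: 37.9 < 45.17 → exclude; stop.
Optimal diet: turban snails, clams — 2 of 3 types.

2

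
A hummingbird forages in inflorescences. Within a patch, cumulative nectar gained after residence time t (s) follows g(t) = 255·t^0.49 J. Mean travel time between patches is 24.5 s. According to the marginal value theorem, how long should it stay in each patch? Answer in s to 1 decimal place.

Maximise g(t)/(T+t): set derivative to zero → g'(t)(T+t) = g(t).
g'(t) = 0.49·255·t^-0.51. Setting 0.49·255·t^-0.51 = 255·t^0.49/(24.5+t) gives 0.49(24.5+t) = t, so 0.51·t = 0.49×24.5.
t* = 0.49×24.5/0.51 = 23.54 s.

23.5 s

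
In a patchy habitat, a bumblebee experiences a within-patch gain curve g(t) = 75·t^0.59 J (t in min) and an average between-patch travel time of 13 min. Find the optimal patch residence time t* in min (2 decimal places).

Optimal t* satisfies g'(t*) = g(t*)/(T + t*).
g'(t) = 0.59·75·t^-0.41. Setting 0.59·75·t^-0.41 = 75·t^0.59/(13+t) gives 0.59(13+t) = t, so 0.41·t = 0.59×13.
t* = 0.59×13/0.41 = 18.71 min.

18.71 min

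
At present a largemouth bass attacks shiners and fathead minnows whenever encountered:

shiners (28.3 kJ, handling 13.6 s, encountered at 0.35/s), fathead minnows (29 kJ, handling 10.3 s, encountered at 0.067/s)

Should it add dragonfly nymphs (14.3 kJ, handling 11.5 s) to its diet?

No

On shiners and fathead minnows alone, R = ΣλE/(1+Σλh) = 11.85/6.45 = 1.837 kJ/s.
Profitability of dragonfly nymphs: 14.3/11.5 = 1.243 kJ/s.
Since 1.243 < R, time spent handling dragonfly nymphs is better spent searching.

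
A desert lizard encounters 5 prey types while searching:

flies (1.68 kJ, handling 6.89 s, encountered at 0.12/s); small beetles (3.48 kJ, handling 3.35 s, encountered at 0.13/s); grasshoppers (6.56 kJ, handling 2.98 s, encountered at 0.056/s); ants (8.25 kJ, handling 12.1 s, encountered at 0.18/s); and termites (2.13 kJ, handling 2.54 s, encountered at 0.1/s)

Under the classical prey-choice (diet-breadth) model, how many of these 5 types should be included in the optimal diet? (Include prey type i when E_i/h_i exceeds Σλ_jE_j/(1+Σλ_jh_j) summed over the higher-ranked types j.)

Rank by E/h (kJ/s): grasshoppers 2.2, small beetles 1.04, termites 0.839, ants 0.682, flies 0.244. Include each in turn until the next type's E/h falls below the running intake rate.
Rate on top 1: 0.3148. small beetles: 1.04 > 0.3148 → include.
Rate on top 2: 0.5116. termites: 0.839 > 0.5116 → include.
Rate on top 3: 0.5563. ants: 0.682 > 0.5563 → include.
Rate on top 4: 0.6241. flies: 0.244 < 0.6241 → exclude; stop.
Optimal diet: grasshoppers, small beetles, termites, ants — 4 of 5 types.

4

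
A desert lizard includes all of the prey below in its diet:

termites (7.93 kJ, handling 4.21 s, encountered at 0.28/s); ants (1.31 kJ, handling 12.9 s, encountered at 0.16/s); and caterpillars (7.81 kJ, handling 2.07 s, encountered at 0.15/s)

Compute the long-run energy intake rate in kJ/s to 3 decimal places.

R = (0.28×7.93 + 0.16×1.31 + 0.15×7.81) / (1 + 0.28×4.21 + 0.16×12.9 + 0.15×2.07) = 3.602/4.553 = 0.791 kJ/s.

0.791 kJ/s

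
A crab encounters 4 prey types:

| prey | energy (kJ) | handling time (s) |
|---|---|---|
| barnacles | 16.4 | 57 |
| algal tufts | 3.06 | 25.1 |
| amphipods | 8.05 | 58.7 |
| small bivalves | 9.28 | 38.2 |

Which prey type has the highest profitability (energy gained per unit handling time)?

Profitability E/h (kJ/s): barnacles = 16.4/57 = 0.288, algal tufts = 3.06/25.1 = 0.122, amphipods = 8.05/58.7 = 0.137, small bivalves = 9.28/38.2 = 0.243.
Ranked: barnacles > small bivalves > amphipods > algal tufts.

barnacles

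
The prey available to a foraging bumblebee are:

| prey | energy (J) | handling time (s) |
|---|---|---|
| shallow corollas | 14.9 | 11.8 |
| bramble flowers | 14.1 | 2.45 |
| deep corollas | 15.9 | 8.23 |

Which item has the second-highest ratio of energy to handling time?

In descending order of E/h:
bramble flowers: 14.1/2.45 = 5.76 J/s
deep corollas: 15.9/8.23 = 1.93 J/s
shallow corollas: 14.9/11.8 = 1.26 J/s

deep corollas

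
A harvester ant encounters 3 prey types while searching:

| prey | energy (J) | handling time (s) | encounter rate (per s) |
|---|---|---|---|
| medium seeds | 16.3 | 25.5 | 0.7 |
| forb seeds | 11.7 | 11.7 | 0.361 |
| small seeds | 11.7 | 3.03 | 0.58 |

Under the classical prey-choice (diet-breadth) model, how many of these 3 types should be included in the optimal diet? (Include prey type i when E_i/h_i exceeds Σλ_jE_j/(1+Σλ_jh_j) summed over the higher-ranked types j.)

Profitabilities (E/h, J/s): small seeds 3.86, forb seeds 1, medium seeds 0.639. Add prey in this order while the next type's profitability exceeds the intake rate on those already taken.
Rate on top 1: 2.461. forb seeds: 1 < 2.461 → exclude; stop.
Optimal diet: small seeds — 1 of 3 types.

1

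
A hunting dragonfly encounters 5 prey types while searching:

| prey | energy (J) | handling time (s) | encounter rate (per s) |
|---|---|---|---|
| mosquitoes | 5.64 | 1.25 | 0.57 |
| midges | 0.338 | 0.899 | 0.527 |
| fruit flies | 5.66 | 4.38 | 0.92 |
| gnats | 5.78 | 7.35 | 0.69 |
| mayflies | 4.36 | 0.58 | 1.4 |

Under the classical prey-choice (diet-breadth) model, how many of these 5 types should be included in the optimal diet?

2

E/h in descending order: mayflies 7.52, mosquitoes 4.51, fruit flies 1.29, gnats 0.786, midges 0.376 J/s. The optimal diet is the largest prefix of this list for which every included type satisfies E_i/h_i > R on the types above it.
Rate on top 1: 3.369. mosquitoes: 4.51 > 3.369 → include.
Rate on top 2: 3.691. fruit flies: 1.29 < 3.691 → exclude; stop.
Optimal diet: mayflies, mosquitoes — 2 of 5 types.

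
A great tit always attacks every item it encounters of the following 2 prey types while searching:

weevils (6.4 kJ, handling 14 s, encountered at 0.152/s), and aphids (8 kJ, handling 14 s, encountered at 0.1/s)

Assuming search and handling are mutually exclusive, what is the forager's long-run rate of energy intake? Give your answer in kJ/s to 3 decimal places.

R = Σλ_iE_i / (1 + Σλ_ih_i)
Numerator: 0.152×6.4 + 0.1×8 = 1.773
Denominator: 1 + 0.152×14 + 0.1×14 = 4.528
R = 1.773/4.528 = 0.3915 kJ/s

0.392 kJ/s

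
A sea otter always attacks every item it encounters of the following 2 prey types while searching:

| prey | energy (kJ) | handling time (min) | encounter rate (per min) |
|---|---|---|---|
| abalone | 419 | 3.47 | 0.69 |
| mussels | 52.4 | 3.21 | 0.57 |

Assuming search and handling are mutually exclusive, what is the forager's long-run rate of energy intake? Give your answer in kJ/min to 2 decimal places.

R = (0.69×419 + 0.57×52.4) / (1 + 0.69×3.47 + 0.57×3.21) = 319/5.224 = 61.06 kJ/min.

61.06 kJ/min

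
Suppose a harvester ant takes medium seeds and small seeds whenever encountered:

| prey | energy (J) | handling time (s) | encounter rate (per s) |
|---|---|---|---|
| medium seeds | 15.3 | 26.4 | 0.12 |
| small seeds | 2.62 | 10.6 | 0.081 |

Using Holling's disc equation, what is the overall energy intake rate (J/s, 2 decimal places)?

0.41 J/s

Energy encountered per unit search time: 0.12×15.3 + 0.081×2.62 = 2.048 J/s.
Handling time per unit search time: 0.12×26.4 + 0.081×10.6 = 4.027.
Rate = 2.048/(1 + 4.027) = 0.4075 J/s.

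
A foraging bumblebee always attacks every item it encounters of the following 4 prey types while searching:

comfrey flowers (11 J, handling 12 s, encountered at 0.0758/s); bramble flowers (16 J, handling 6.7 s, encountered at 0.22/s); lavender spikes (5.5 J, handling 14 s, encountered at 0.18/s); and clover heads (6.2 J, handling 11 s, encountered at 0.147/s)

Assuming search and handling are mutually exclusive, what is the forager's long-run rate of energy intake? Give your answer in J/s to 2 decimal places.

Energy encountered per unit search time: 0.0758×11 + 0.22×16 + 0.18×5.5 + 0.147×6.2 = 6.255 J/s.
Handling time per unit search time: 0.0758×12 + 0.22×6.7 + 0.18×14 + 0.147×11 = 6.521.
Rate = 6.255/(1 + 6.521) = 0.8317 J/s.

0.83 J/s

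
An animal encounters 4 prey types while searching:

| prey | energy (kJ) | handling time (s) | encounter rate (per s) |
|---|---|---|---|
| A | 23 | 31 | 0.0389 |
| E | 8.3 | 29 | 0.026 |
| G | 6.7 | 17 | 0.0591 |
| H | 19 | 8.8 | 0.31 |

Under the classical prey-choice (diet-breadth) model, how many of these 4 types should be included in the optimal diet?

Profitabilities (E/h, kJ/s): H 2.16, A 0.742, G 0.394, E 0.286. Add prey in this order while the next type's profitability exceeds the intake rate on those already taken.
Rate on top 1: 1.58. A: 0.742 < 1.58 → exclude; stop.
Optimal diet: H — 1 of 4 types.

1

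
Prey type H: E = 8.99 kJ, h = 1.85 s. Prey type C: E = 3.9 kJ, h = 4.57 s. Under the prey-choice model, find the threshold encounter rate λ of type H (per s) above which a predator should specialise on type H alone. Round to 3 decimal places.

0.115 per s

At the threshold, the rate on type H alone equals the profitability of type C: λ·8.99/(1 + λ·1.85) = 3.9/4.57 = 0.8534.
Rearranging, λ(8.99 − 0.8534×1.85) = 0.8534, so λ = 0.8534/7.411 = 0.1151 per s.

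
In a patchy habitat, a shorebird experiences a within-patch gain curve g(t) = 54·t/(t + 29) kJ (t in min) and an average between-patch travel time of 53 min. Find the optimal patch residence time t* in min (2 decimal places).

Optimal t* satisfies g'(t*) = g(t*)/(T + t*).
g'(t) = 54·29/(t + 29)². Setting 54·29/(t+29)² = 54t/[(t+29)(53+t)] gives 29(53+t) = t(t+29), so t² = 29×53 = 1537.
t* = √1537 = 39.2 min.

39.20 min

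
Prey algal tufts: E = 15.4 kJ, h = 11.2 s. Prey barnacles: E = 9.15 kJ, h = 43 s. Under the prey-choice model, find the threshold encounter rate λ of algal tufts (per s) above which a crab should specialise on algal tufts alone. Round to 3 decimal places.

At the threshold, the rate on algal tufts alone equals the profitability of barnacles: λ·15.4/(1 + λ·11.2) = 9.15/43 = 0.2128.
Rearranging, λ(15.4 − 0.2128×11.2) = 0.2128, so λ = 0.2128/13.02 = 0.01635 per s.

0.016 per s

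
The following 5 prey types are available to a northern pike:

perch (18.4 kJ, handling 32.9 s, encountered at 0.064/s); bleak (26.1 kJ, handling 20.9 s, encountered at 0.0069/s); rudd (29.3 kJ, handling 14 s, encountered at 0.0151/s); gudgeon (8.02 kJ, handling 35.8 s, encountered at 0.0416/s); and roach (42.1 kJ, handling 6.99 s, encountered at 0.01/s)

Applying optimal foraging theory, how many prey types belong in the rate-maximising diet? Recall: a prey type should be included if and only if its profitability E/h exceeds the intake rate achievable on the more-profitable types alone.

3

E/h in descending order: roach 6.02, rudd 2.09, bleak 1.25, perch 0.559, gudgeon 0.224 kJ/s. The optimal diet is the largest prefix of this list for which every included type satisfies E_i/h_i > R on the types above it.
Rate on top 1: 0.3935. rudd: 2.09 > 0.3935 → include.
Rate on top 2: 0.6739. bleak: 1.25 > 0.6739 → include.
Rate on top 3: 0.732. perch: 0.559 < 0.732 → exclude; stop.
Optimal diet: roach, rudd, bleak — 3 of 5 types.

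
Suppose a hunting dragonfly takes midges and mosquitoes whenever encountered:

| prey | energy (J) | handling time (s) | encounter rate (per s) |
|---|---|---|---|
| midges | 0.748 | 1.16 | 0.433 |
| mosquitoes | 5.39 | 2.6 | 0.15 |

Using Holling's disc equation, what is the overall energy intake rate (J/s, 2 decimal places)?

0.60 J/s

R = Σλ_iE_i / (1 + Σλ_ih_i)
Numerator: 0.433×0.748 + 0.15×5.39 = 1.132
Denominator: 1 + 0.433×1.16 + 0.15×2.6 = 1.892
R = 1.132/1.892 = 0.5984 J/s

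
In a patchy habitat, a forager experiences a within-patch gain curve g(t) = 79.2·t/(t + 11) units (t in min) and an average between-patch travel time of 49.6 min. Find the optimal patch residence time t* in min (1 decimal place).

23.4 min

Optimal t* satisfies g'(t*) = g(t*)/(T + t*).
g'(t) = 79.2·11/(t + 11)². Setting 79.2·11/(t+11)² = 79.2t/[(t+11)(49.6+t)] gives 11(49.6+t) = t(t+11), so t² = 11×49.6 = 545.6.
t* = √545.6 = 23.36 min.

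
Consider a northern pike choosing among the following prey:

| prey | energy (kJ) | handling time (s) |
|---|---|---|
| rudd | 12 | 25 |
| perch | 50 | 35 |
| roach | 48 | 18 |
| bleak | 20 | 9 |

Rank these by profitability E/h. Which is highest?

In descending order of E/h:
roach: 48/18 = 2.67 kJ/s
bleak: 20/9 = 2.22 kJ/s
perch: 50/35 = 1.43 kJ/s
rudd: 12/25 = 0.48 kJ/s

roach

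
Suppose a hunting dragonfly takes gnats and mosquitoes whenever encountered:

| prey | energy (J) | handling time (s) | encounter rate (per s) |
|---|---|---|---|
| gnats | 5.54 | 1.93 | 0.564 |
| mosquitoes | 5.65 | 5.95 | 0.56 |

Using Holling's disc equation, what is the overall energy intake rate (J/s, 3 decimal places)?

R = (0.564×5.54 + 0.56×5.65) / (1 + 0.564×1.93 + 0.56×5.95) = 6.289/5.421 = 1.16 J/s.

1.160 J/s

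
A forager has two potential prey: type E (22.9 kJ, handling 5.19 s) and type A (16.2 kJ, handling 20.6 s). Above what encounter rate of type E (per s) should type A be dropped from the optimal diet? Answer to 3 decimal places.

0.042 per s

The zero-one rule: include type A iff E₂/h₂ > λE₁/(1+λh₁). Equality gives the switch point.
λE₁h₂ = E₂ + λE₂h₁ ⇒ λ = E₂/(E₁h₂ − E₂h₁) = 16.2/(471.7 − 84.08) = 0.04179 per s.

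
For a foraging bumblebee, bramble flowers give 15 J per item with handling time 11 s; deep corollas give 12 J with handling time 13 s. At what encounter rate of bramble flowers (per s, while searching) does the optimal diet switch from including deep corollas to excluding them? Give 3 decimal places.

0.190 per s

At the threshold, the rate on bramble flowers alone equals the profitability of deep corollas: λ·15/(1 + λ·11) = 12/13 = 0.9231.
Rearranging, λ(15 − 0.9231×11) = 0.9231, so λ = 0.9231/4.846 = 0.1905 per s.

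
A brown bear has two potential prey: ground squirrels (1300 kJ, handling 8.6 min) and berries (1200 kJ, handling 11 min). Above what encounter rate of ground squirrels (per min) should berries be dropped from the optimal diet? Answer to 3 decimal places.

0.302 per min

Drop berries once their profitability E₂/h₂ falls below the rate achievable on ground squirrels alone: E₂/h₂ = λE₁/(1 + λh₁).
Solve for λ: λE₁h₂ = E₂(1 + λh₁) → λ(E₁h₂ − E₂h₁) = E₂ → λ = E₂/(E₁h₂ − E₂h₁).
λ = 1200/(1300×11 − 1200×8.6) = 1200/3980 = 0.3015 per min.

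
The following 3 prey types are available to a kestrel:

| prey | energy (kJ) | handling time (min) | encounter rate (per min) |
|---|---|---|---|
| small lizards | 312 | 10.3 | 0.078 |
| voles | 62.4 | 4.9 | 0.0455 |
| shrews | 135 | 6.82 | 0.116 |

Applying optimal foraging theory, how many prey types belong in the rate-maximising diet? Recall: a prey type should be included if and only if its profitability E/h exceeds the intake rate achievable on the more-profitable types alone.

Rank by E/h (kJ/min): small lizards 30.3, shrews 19.8, voles 12.7. Include each in turn until the next type's E/h falls below the running intake rate.
Rate on top 1: 13.49. shrews: 19.8 > 13.49 → include.
Rate on top 2: 15.42. voles: 12.7 < 15.42 → exclude; stop.
Optimal diet: small lizards, shrews — 2 of 3 types.

2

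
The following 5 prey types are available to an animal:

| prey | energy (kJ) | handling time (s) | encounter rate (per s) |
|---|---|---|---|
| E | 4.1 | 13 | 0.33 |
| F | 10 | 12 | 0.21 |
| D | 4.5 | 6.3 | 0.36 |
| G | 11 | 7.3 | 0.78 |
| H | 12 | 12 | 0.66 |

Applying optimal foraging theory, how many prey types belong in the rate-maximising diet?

E/h in descending order: G 1.51, H 1, F 0.833, D 0.714, E 0.315 kJ/s. The optimal diet is the largest prefix of this list for which every included type satisfies E_i/h_i > R on the types above it.
Rate on top 1: 1.282. H: 1 < 1.282 → exclude; stop.
Optimal diet: G — 1 of 5 types.

1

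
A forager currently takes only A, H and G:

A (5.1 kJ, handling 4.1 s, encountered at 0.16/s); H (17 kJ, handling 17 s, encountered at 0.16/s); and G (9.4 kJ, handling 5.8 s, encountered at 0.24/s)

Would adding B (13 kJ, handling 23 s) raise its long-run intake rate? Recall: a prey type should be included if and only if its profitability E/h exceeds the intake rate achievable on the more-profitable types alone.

Intake rate on the current diet: R = (0.16×5.1 + 0.16×17 + 0.24×9.4) / (1 + 0.16×4.1 + 0.16×17 + 0.24×5.8) = 5.792/5.768 = 1.004 kJ/s.
Profitability of B: 13/23 = 0.5652 kJ/s.
Since 0.5652 < R, time spent handling B is better spent searching.

No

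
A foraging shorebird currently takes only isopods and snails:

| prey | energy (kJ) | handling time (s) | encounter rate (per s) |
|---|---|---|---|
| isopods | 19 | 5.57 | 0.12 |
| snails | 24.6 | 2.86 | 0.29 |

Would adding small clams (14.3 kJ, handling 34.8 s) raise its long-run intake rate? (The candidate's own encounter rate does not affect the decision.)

No

On isopods and snails alone, R = ΣλE/(1+Σλh) = 9.414/2.498 = 3.769 kJ/s.
Profitability of small clams: 14.3/34.8 = 0.4109 kJ/s.
0.4109 < 3.769, so adding small clams would lower the average — exclude it.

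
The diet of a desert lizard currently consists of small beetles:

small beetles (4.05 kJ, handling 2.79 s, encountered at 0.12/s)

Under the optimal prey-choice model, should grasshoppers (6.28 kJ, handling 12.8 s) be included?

Yes

Intake rate on the current diet: R = (0.12×4.05) / (1 + 0.12×2.79) = 0.486/1.335 = 0.3641 kJ/s.
Profitability of grasshoppers: 6.28/12.8 = 0.4906 kJ/s.
0.4906 > 0.3641, so adding grasshoppers raises the average — include it.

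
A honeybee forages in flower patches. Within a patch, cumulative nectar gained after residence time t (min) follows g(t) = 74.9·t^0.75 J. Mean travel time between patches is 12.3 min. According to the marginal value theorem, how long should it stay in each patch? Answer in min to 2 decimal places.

36.90 min

Optimal t* satisfies g'(t*) = g(t*)/(T + t*).
g'(t) = 0.75·74.9·t^-0.25. Setting 0.75·74.9·t^-0.25 = 74.9·t^0.75/(12.3+t) gives 0.75(12.3+t) = t, so 0.25·t = 0.75×12.3.
t* = 0.75×12.3/0.25 = 36.9 min.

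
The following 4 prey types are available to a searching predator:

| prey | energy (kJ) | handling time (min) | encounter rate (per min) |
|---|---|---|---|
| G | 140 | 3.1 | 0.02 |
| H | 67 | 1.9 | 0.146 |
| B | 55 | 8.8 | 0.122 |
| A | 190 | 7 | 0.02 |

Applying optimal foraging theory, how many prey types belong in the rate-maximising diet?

Rank by E/h (kJ/min): G 45.2, H 35.3, A 27.1, B 6.25. Include each in turn until the next type's E/h falls below the running intake rate.
Rate on top 1: 2.637. H: 35.3 > 2.637 → include.
Rate on top 2: 9.394. A: 27.1 > 9.394 → include.
Rate on top 3: 11.07. B: 6.25 < 11.07 → exclude; stop.
Optimal diet: G, H, A — 3 of 4 types.

3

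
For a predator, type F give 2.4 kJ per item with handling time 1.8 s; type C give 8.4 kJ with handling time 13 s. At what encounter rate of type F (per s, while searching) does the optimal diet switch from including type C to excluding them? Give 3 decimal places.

0.522 per s

The zero-one rule: include type C iff E₂/h₂ > λE₁/(1+λh₁). Equality gives the switch point.
λE₁h₂ = E₂ + λE₂h₁ ⇒ λ = E₂/(E₁h₂ − E₂h₁) = 8.4/(31.2 − 15.12) = 0.5224 per s.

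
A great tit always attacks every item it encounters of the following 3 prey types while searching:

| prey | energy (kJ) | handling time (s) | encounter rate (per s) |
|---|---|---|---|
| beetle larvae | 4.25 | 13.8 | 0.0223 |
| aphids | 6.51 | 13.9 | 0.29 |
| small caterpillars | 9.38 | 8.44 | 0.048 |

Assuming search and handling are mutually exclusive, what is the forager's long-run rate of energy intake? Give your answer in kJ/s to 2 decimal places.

0.42 kJ/s

Energy encountered per unit search time: 0.0223×4.25 + 0.29×6.51 + 0.048×9.38 = 2.433 kJ/s.
Handling time per unit search time: 0.0223×13.8 + 0.29×13.9 + 0.048×8.44 = 4.744.
Rate = 2.433/(1 + 4.744) = 0.4236 kJ/s.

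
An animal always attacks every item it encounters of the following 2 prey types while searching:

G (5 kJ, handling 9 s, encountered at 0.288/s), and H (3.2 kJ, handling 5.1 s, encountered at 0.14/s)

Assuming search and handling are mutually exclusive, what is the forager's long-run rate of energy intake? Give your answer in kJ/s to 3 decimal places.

0.438 kJ/s

R = Σλ_iE_i / (1 + Σλ_ih_i)
Numerator: 0.288×5 + 0.14×3.2 = 1.888
Denominator: 1 + 0.288×9 + 0.14×5.1 = 4.306
R = 1.888/4.306 = 0.4385 kJ/s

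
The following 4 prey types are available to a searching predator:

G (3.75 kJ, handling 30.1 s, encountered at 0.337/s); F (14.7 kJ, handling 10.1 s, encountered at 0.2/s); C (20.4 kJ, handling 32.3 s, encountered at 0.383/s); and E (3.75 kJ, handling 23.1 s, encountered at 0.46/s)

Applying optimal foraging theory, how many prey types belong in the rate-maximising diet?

1

Rank by E/h (kJ/s): F 1.46, C 0.632, E 0.162, G 0.125. Include each in turn until the next type's E/h falls below the running intake rate.
Rate on top 1: 0.9735. C: 0.632 < 0.9735 → exclude; stop.
Optimal diet: F — 1 of 4 types.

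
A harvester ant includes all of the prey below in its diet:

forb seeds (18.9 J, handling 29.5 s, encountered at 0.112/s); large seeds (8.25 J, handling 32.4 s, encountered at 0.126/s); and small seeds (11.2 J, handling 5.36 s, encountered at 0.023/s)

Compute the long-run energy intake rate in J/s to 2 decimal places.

0.40 J/s

R = (0.112×18.9 + 0.126×8.25 + 0.023×11.2) / (1 + 0.112×29.5 + 0.126×32.4 + 0.023×5.36) = 3.414/8.51 = 0.4012 J/s.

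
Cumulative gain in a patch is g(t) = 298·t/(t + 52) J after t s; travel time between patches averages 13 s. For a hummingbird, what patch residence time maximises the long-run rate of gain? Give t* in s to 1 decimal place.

Maximise g(t)/(T+t): set derivative to zero → g'(t)(T+t) = g(t).
g'(t) = 298·52/(t + 52)². Setting 298·52/(t+52)² = 298t/[(t+52)(13+t)] gives 52(13+t) = t(t+52), so t² = 52×13 = 676.
t* = √676 = 26 s.

26.0 s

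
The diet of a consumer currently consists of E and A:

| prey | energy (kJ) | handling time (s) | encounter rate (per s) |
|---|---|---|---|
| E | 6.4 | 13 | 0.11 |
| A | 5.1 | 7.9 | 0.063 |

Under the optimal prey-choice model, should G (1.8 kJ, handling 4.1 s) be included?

Intake rate on the current diet: R = (0.11×6.4 + 0.063×5.1) / (1 + 0.11×13 + 0.063×7.9) = 1.025/2.928 = 0.3502 kJ/s.
G: E/h = 1.8/4.1 = 0.439 kJ/s.
0.439 > 0.3502, so adding G raises the average — include it.

Yes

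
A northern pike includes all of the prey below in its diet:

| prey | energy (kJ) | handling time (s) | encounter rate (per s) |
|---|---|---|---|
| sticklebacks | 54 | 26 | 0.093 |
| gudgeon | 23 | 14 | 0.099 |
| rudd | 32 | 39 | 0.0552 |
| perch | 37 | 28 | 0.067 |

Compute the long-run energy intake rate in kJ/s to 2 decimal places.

Energy encountered per unit search time: 0.093×54 + 0.099×23 + 0.0552×32 + 0.067×37 = 11.54 kJ/s.
Handling time per unit search time: 0.093×26 + 0.099×14 + 0.0552×39 + 0.067×28 = 7.833.
Rate = 11.54/(1 + 7.833) = 1.307 kJ/s.

1.31 kJ/s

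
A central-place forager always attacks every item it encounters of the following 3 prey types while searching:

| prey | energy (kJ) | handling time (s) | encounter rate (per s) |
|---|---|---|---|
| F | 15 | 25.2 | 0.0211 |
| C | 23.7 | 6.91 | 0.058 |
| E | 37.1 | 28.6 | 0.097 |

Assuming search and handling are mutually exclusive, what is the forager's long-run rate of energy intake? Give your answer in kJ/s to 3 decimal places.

R = (0.0211×15 + 0.058×23.7 + 0.097×37.1) / (1 + 0.0211×25.2 + 0.058×6.91 + 0.097×28.6) = 5.29/4.707 = 1.124 kJ/s.

1.124 kJ/s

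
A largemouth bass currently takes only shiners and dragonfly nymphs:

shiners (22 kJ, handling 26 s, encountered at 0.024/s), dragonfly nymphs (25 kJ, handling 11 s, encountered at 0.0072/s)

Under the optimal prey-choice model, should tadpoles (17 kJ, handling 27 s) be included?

Yes

On shiners and dragonfly nymphs alone, R = ΣλE/(1+Σλh) = 0.708/1.703 = 0.4157 kJ/s.
Profitability of tadpoles: 17/27 = 0.6296 kJ/s.
0.6296 > 0.4157, so adding tadpoles raises the average — include it.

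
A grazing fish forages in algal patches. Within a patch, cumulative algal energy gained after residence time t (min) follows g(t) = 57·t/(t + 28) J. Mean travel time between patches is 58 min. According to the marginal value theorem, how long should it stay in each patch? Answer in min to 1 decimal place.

40.3 min

Maximise g(t)/(T+t): set derivative to zero → g'(t)(T+t) = g(t).
g'(t) = 57·28/(t + 28)². Setting 57·28/(t+28)² = 57t/[(t+28)(58+t)] gives 28(58+t) = t(t+28), so t² = 28×58 = 1624.
t* = √1624 = 40.3 min.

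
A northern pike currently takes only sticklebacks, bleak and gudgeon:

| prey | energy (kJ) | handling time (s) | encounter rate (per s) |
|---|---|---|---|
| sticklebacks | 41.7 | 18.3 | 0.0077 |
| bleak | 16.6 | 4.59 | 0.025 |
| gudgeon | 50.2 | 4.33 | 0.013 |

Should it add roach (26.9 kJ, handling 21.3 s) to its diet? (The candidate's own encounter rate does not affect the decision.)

Intake rate on the current diet: R = (0.0077×41.7 + 0.025×16.6 + 0.013×50.2) / (1 + 0.0077×18.3 + 0.025×4.59 + 0.013×4.33) = 1.389/1.312 = 1.058 kJ/s.
Profitability of roach: 26.9/21.3 = 1.263 kJ/s.
1.263 > 1.058, so adding roach raises the average — include it.

Yes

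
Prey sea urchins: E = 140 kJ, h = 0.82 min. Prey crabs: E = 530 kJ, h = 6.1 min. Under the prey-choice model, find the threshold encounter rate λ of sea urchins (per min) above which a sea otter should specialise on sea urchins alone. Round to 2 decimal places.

At the threshold, the rate on sea urchins alone equals the profitability of crabs: λ·140/(1 + λ·0.82) = 530/6.1 = 86.89.
Rearranging, λ(140 − 86.89×0.82) = 86.89, so λ = 86.89/68.75 = 1.264 per min.

1.26 per min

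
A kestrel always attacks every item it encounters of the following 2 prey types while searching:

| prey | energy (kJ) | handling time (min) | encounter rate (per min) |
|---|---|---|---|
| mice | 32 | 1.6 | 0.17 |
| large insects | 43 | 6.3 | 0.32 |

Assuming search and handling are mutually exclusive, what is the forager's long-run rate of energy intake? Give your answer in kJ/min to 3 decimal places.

Energy encountered per unit search time: 0.17×32 + 0.32×43 = 19.2 kJ/min.
Handling time per unit search time: 0.17×1.6 + 0.32×6.3 = 2.288.
Rate = 19.2/(1 + 2.288) = 5.839 kJ/min.

5.839 kJ/min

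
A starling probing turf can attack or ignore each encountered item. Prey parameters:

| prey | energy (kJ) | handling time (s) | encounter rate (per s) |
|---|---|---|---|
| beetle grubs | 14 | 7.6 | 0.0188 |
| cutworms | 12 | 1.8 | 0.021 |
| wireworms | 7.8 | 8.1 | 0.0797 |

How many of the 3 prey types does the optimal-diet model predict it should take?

Profitabilities (E/h, kJ/s): cutworms 6.67, beetle grubs 1.84, wireworms 0.963. Add prey in this order while the next type's profitability exceeds the intake rate on those already taken.
Rate on top 1: 0.2428. beetle grubs: 1.84 > 0.2428 → include.
Rate on top 2: 0.4364. wireworms: 0.963 > 0.4364 → include.
Optimal diet: cutworms, beetle grubs, wireworms — 3 of 3 types.

3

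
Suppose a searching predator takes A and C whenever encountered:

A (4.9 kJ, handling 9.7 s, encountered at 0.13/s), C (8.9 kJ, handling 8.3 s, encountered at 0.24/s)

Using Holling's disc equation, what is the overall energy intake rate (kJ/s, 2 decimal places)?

0.65 kJ/s

R = Σλ_iE_i / (1 + Σλ_ih_i)
Numerator: 0.13×4.9 + 0.24×8.9 = 2.773
Denominator: 1 + 0.13×9.7 + 0.24×8.3 = 4.253
R = 2.773/4.253 = 0.652 kJ/s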